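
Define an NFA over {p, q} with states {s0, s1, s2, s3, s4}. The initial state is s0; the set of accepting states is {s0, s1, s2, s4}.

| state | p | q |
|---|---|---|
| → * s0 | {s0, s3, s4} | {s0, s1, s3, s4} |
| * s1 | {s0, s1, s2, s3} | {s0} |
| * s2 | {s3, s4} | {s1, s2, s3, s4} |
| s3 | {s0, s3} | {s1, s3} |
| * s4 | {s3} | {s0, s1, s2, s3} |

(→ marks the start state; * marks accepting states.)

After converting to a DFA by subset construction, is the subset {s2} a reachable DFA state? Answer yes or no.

no

Start state of the DFA: {s0}.
{s0} --p--> {s0, s3, s4}  [new]
{s0} --q--> {s0, s1, s3, s4}  [new]
{s0, s3, s4} --p--> {s0, s3, s4}  [seen]
{s0, s3, s4} --q--> {s0, s1, s2, s3, s4}  [new]
{s0, s1, s3, s4} --p--> {s0, s1, s2, s3, s4}  [seen]
{s0, s1, s3, s4} --q--> {s0, s1, s2, s3, s4}  [seen]
{s0, s1, s2, s3, s4} --p--> {s0, s1, s2, s3, s4}  [seen]
{s0, s1, s2, s3, s4} --q--> {s0, s1, s2, s3, s4}  [seen]
Reachable DFA states: {s0}, {s0, s3, s4}, {s0, s1, s3, s4}, {s0, s1, s2, s3, s4}.
{s2} is not among them.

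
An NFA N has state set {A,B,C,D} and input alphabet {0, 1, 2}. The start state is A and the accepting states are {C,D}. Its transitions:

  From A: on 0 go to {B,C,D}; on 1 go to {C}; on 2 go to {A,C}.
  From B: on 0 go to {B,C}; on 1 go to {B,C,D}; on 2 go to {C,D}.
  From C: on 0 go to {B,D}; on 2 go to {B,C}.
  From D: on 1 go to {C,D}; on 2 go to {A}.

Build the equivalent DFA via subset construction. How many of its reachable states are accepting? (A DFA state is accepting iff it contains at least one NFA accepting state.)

9

Start state of the DFA: {A}.
{A} --0--> {B,C,D}  [new]
{A} --1--> {C}  [new]
{A} --2--> {A,C}  [new]
{B,C,D} --0--> {B,C,D}  [seen]
{B,C,D} --1--> {B,C,D}  [seen]
{B,C,D} --2--> {A,B,C,D}  [new]
{C} --0--> {B,D}  [new]
{C} --1--> ∅  [new]
{C} --2--> {B,C}  [new]
{A,C} --0--> {B,C,D}  [seen]
{A,C} --1--> {C}  [seen]
{A,C} --2--> {A,B,C}  [new]
{A,B,C,D} --0--> {B,C,D}  [seen]
{A,B,C,D} --1--> {B,C,D}  [seen]
{A,B,C,D} --2--> {A,B,C,D}  [seen]
{B,D} --0--> {B,C}  [seen]
{B,D} --1--> {B,C,D}  [seen]
{B,D} --2--> {A,C,D}  [new]
∅ --0--> ∅  [seen]
∅ --1--> ∅  [seen]
∅ --2--> ∅  [seen]
{B,C} --0--> {B,C,D}  [seen]
{B,C} --1--> {B,C,D}  [seen]
{B,C} --2--> {B,C,D}  [seen]
{A,B,C} --0--> {B,C,D}  [seen]
{A,B,C} --1--> {B,C,D}  [seen]
{A,B,C} --2--> {A,B,C,D}  [seen]
{A,C,D} --0--> {B,C,D}  [seen]
{A,C,D} --1--> {C,D}  [new]
{A,C,D} --2--> {A,B,C}  [seen]
{C,D} --0--> {B,D}  [seen]
{C,D} --1--> {C,D}  [seen]
{C,D} --2--> {A,B,C}  [seen]
Reachable DFA states: {A}, {B,C,D}, {C}, {A,C}, {A,B,C,D}, {B,D}, ∅, {B,C}, {A,B,C}, {A,C,D}, {C,D}.
Accepting DFA states (contain an NFA accepting state): {B,C,D}, {C}, {A,C}, {A,B,C,D}, {B,D}, {B,C}, {A,B,C}, {A,C,D}, {C,D}.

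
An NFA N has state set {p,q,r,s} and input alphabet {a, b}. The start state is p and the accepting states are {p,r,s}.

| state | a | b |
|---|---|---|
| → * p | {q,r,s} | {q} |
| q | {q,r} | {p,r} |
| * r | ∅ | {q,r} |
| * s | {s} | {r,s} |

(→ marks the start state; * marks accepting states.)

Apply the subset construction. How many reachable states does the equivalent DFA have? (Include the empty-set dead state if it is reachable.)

Start state of the DFA: {p}.
{p} --a--> {q,r,s}  [new]
{p} --b--> {q}  [new]
{q,r,s} --a--> {q,r,s}  [seen]
{q,r,s} --b--> {p,q,r,s}  [new]
{q} --a--> {q,r}  [new]
{q} --b--> {p,r}  [new]
{p,q,r,s} --a--> {q,r,s}  [seen]
{p,q,r,s} --b--> {p,q,r,s}  [seen]
{q,r} --a--> {q,r}  [seen]
{q,r} --b--> {p,q,r}  [new]
{p,r} --a--> {q,r,s}  [seen]
{p,r} --b--> {q,r}  [seen]
{p,q,r} --a--> {q,r,s}  [seen]
{p,q,r} --b--> {p,q,r}  [seen]
Reachable DFA states: {p}, {q,r,s}, {q}, {p,q,r,s}, {q,r}, {p,r}, {p,q,r}.

7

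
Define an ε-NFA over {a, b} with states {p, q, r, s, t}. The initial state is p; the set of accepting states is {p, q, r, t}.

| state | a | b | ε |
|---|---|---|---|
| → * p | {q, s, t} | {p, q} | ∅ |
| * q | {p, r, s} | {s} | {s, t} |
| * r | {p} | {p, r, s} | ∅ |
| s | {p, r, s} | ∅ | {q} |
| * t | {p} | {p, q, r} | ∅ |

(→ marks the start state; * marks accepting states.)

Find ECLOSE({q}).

Begin with {q}.
q →ε {s, t}; add s, t.
ε-closure = {q, s, t}.

{q, s, t}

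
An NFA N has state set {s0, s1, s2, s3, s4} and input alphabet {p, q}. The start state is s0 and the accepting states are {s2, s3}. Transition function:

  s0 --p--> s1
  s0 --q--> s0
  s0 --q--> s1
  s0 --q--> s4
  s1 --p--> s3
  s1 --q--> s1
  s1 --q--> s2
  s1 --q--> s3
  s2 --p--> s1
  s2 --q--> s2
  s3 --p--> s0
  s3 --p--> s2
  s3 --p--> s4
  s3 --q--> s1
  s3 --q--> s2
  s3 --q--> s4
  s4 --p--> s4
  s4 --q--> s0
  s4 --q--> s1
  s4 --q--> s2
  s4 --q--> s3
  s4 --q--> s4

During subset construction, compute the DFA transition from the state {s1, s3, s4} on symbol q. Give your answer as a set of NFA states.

δ(s1,q) = {s1, s2, s3}; δ(s3,q) = {s1, s2, s4}; δ(s4,q) = {s0, s1, s2, s3, s4}.
Union: {s0, s1, s2, s3, s4}.

{s0, s1, s2, s3, s4}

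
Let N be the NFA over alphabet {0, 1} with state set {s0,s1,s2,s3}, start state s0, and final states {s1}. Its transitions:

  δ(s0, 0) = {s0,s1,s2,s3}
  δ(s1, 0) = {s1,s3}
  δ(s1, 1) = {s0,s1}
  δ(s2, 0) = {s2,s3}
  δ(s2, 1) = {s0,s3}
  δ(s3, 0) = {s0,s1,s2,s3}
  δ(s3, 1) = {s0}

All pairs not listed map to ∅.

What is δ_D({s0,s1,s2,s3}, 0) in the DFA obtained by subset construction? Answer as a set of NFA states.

δ(s0,0) = {s0,s1,s2,s3}; δ(s1,0) = {s1,s3}; δ(s2,0) = {s2,s3}; δ(s3,0) = {s0,s1,s2,s3}.
Union: {s0,s1,s2,s3}.

{s0,s1,s2,s3}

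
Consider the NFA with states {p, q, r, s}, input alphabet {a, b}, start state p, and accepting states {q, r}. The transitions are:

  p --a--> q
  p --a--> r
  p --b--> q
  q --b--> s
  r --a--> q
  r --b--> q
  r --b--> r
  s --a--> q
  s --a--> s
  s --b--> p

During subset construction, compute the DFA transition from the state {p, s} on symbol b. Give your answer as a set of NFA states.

{p, q}

δ(p,b) = {q}; δ(s,b) = {p}.
Union: {p, q}.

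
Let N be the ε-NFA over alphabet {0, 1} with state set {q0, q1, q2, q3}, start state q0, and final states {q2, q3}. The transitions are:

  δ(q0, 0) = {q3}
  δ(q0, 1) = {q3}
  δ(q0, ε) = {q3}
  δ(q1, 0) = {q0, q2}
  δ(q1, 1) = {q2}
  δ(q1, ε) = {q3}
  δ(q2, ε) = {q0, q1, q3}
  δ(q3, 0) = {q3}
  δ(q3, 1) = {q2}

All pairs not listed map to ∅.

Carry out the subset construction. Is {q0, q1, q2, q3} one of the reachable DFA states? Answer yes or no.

yes

Start state of the DFA: {q0, q3} (ε-closure of the NFA start).
{q0, q3} --0--> {q3}  [new]
{q0, q3} --1--> {q0, q1, q2, q3}  [new]
{q3} --0--> {q3}  [seen]
{q3} --1--> {q0, q1, q2, q3}  [seen]
{q0, q1, q2, q3} --0--> {q0, q1, q2, q3}  [seen]
{q0, q1, q2, q3} --1--> {q0, q1, q2, q3}  [seen]
Reachable DFA states: {q0, q3}, {q3}, {q0, q1, q2, q3}.
{q0, q1, q2, q3} is among them.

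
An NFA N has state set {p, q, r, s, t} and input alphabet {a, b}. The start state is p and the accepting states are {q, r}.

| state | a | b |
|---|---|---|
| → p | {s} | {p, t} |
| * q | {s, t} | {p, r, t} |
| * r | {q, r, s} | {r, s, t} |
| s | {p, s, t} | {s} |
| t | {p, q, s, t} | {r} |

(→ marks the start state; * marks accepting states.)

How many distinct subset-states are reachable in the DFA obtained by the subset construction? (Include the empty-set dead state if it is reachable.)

8

Start state of the DFA: {p}.
{p} --a--> {s}  [new]
{p} --b--> {p, t}  [new]
{s} --a--> {p, s, t}  [new]
{s} --b--> {s}  [seen]
{p, t} --a--> {p, q, s, t}  [new]
{p, t} --b--> {p, r, t}  [new]
{p, s, t} --a--> {p, q, s, t}  [seen]
{p, s, t} --b--> {p, r, s, t}  [new]
{p, q, s, t} --a--> {p, q, s, t}  [seen]
{p, q, s, t} --b--> {p, r, s, t}  [seen]
{p, r, t} --a--> {p, q, r, s, t}  [new]
{p, r, t} --b--> {p, r, s, t}  [seen]
{p, r, s, t} --a--> {p, q, r, s, t}  [seen]
{p, r, s, t} --b--> {p, r, s, t}  [seen]
{p, q, r, s, t} --a--> {p, q, r, s, t}  [seen]
{p, q, r, s, t} --b--> {p, r, s, t}  [seen]
Reachable DFA states: {p}, {s}, {p, t}, {p, s, t}, {p, q, s, t}, {p, r, t}, {p, r, s, t}, {p, q, r, s, t}.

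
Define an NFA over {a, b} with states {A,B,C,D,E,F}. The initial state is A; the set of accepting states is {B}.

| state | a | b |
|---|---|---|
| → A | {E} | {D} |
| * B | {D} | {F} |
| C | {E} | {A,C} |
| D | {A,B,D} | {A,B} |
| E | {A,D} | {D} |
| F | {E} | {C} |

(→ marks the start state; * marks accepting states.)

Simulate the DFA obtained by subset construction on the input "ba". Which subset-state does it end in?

{A,B,D}

Start: {A}.
δ(A,b) = {D}.
Union: {D}.
After b: {D}.
δ(D,a) = {A,B,D}.
Union: {A,B,D}.
After a: {A,B,D}.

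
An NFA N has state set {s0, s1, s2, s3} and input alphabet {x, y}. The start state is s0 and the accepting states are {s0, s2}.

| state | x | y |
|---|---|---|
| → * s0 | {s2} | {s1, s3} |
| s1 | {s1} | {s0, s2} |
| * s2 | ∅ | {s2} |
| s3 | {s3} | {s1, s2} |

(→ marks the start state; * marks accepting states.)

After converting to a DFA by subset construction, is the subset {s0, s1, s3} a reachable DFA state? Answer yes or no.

Start state of the DFA: {s0}.
{s0} --x--> {s2}  [new]
{s0} --y--> {s1, s3}  [new]
{s2} --x--> ∅  [new]
{s2} --y--> {s2}  [seen]
{s1, s3} --x--> {s1, s3}  [seen]
{s1, s3} --y--> {s0, s1, s2}  [new]
∅ --x--> ∅  [seen]
∅ --y--> ∅  [seen]
{s0, s1, s2} --x--> {s1, s2}  [new]
{s0, s1, s2} --y--> {s0, s1, s2, s3}  [new]
{s1, s2} --x--> {s1}  [new]
{s1, s2} --y--> {s0, s2}  [new]
{s0, s1, s2, s3} --x--> {s1, s2, s3}  [new]
{s0, s1, s2, s3} --y--> {s0, s1, s2, s3}  [seen]
{s1} --x--> {s1}  [seen]
{s1} --y--> {s0, s2}  [seen]
{s0, s2} --x--> {s2}  [seen]
{s0, s2} --y--> {s1, s2, s3}  [seen]
{s1, s2, s3} --x--> {s1, s3}  [seen]
{s1, s2, s3} --y--> {s0, s1, s2}  [seen]
Reachable DFA states: {s0}, {s2}, {s1, s3}, ∅, {s0, s1, s2}, {s1, s2}, {s0, s1, s2, s3}, {s1}, {s0, s2}, {s1, s2, s3}.
{s0, s1, s3} is not among them.

no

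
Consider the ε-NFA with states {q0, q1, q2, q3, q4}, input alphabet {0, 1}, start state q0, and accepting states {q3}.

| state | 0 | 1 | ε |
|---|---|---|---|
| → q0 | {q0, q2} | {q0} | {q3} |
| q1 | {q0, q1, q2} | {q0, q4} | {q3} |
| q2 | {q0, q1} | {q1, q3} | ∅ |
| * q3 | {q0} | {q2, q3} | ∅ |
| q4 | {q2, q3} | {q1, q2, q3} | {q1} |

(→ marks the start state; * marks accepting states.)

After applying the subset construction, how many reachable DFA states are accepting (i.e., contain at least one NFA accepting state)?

Start state of the DFA: {q0, q3} (ε-closure of the NFA start).
{q0, q3} --0--> {q0, q2, q3}  [new]
{q0, q3} --1--> {q0, q2, q3}  [seen]
{q0, q2, q3} --0--> {q0, q1, q2, q3}  [new]
{q0, q2, q3} --1--> {q0, q1, q2, q3}  [seen]
{q0, q1, q2, q3} --0--> {q0, q1, q2, q3}  [seen]
{q0, q1, q2, q3} --1--> {q0, q1, q2, q3, q4}  [new]
{q0, q1, q2, q3, q4} --0--> {q0, q1, q2, q3}  [seen]
{q0, q1, q2, q3, q4} --1--> {q0, q1, q2, q3, q4}  [seen]
Reachable DFA states: {q0, q3}, {q0, q2, q3}, {q0, q1, q2, q3}, {q0, q1, q2, q3, q4}.
Accepting DFA states (contain an NFA accepting state): {q0, q3}, {q0, q2, q3}, {q0, q1, q2, q3}, {q0, q1, q2, q3, q4}.

4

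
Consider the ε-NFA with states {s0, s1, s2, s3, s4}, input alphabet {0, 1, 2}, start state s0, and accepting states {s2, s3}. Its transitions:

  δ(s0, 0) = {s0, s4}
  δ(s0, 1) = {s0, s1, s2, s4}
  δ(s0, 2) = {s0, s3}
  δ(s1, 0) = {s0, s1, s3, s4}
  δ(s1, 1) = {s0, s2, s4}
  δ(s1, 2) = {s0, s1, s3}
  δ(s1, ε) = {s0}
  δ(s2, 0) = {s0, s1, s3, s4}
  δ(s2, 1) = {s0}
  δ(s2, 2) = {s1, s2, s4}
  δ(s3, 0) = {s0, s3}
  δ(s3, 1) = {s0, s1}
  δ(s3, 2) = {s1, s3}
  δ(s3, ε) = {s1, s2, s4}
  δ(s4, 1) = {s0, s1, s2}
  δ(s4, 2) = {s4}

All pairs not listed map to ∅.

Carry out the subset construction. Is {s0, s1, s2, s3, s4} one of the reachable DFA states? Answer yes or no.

Start state of the DFA: {s0} (ε-closure of the NFA start).
{s0} --0--> {s0, s4}  [new]
{s0} --1--> {s0, s1, s2, s4}  [new]
{s0} --2--> {s0, s1, s2, s3, s4}  [new]
{s0, s4} --0--> {s0, s4}  [seen]
{s0, s4} --1--> {s0, s1, s2, s4}  [seen]
{s0, s4} --2--> {s0, s1, s2, s3, s4}  [seen]
{s0, s1, s2, s4} --0--> {s0, s1, s2, s3, s4}  [seen]
{s0, s1, s2, s4} --1--> {s0, s1, s2, s4}  [seen]
{s0, s1, s2, s4} --2--> {s0, s1, s2, s3, s4}  [seen]
{s0, s1, s2, s3, s4} --0--> {s0, s1, s2, s3, s4}  [seen]
{s0, s1, s2, s3, s4} --1--> {s0, s1, s2, s4}  [seen]
{s0, s1, s2, s3, s4} --2--> {s0, s1, s2, s3, s4}  [seen]
Reachable DFA states: {s0}, {s0, s4}, {s0, s1, s2, s4}, {s0, s1, s2, s3, s4}.
{s0, s1, s2, s3, s4} is among them.

yes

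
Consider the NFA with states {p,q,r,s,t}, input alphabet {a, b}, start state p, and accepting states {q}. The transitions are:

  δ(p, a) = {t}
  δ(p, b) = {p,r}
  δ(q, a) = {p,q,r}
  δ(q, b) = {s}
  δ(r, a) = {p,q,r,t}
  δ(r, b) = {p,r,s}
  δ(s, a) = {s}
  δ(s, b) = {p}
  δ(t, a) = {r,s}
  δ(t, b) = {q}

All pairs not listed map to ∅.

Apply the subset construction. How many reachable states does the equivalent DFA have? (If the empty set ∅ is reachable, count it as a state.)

11

Start state of the DFA: {p}.
{p} --a--> {t}  [new]
{p} --b--> {p,r}  [new]
{t} --a--> {r,s}  [new]
{t} --b--> {q}  [new]
{p,r} --a--> {p,q,r,t}  [new]
{p,r} --b--> {p,r,s}  [new]
{r,s} --a--> {p,q,r,s,t}  [new]
{r,s} --b--> {p,r,s}  [seen]
{q} --a--> {p,q,r}  [new]
{q} --b--> {s}  [new]
{p,q,r,t} --a--> {p,q,r,s,t}  [seen]
{p,q,r,t} --b--> {p,q,r,s}  [new]
{p,r,s} --a--> {p,q,r,s,t}  [seen]
{p,r,s} --b--> {p,r,s}  [seen]
{p,q,r,s,t} --a--> {p,q,r,s,t}  [seen]
{p,q,r,s,t} --b--> {p,q,r,s}  [seen]
{p,q,r} --a--> {p,q,r,t}  [seen]
{p,q,r} --b--> {p,r,s}  [seen]
{s} --a--> {s}  [seen]
{s} --b--> {p}  [seen]
{p,q,r,s} --a--> {p,q,r,s,t}  [seen]
{p,q,r,s} --b--> {p,r,s}  [seen]
Reachable DFA states: {p}, {t}, {p,r}, {r,s}, {q}, {p,q,r,t}, {p,r,s}, {p,q,r,s,t}, {p,q,r}, {s}, {p,q,r,s}.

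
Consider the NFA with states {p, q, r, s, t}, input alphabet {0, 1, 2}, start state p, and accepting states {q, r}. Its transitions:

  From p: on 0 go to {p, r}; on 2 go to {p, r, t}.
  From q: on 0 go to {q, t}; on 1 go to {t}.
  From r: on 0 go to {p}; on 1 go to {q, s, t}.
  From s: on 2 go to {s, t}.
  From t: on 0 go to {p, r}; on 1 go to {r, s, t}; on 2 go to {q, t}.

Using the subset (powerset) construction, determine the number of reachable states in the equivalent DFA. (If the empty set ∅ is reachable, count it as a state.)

Start state of the DFA: {p}.
{p} --0--> {p, r}  [new]
{p} --1--> ∅  [new]
{p} --2--> {p, r, t}  [new]
{p, r} --0--> {p, r}  [seen]
{p, r} --1--> {q, s, t}  [new]
{p, r} --2--> {p, r, t}  [seen]
∅ --0--> ∅  [seen]
∅ --1--> ∅  [seen]
∅ --2--> ∅  [seen]
{p, r, t} --0--> {p, r}  [seen]
{p, r, t} --1--> {q, r, s, t}  [new]
{p, r, t} --2--> {p, q, r, t}  [new]
{q, s, t} --0--> {p, q, r, t}  [seen]
{q, s, t} --1--> {r, s, t}  [new]
{q, s, t} --2--> {q, s, t}  [seen]
{q, r, s, t} --0--> {p, q, r, t}  [seen]
{q, r, s, t} --1--> {q, r, s, t}  [seen]
{q, r, s, t} --2--> {q, s, t}  [seen]
{p, q, r, t} --0--> {p, q, r, t}  [seen]
{p, q, r, t} --1--> {q, r, s, t}  [seen]
{p, q, r, t} --2--> {p, q, r, t}  [seen]
{r, s, t} --0--> {p, r}  [seen]
{r, s, t} --1--> {q, r, s, t}  [seen]
{r, s, t} --2--> {q, s, t}  [seen]
Reachable DFA states: {p}, {p, r}, ∅, {p, r, t}, {q, s, t}, {q, r, s, t}, {p, q, r, t}, {r, s, t}.

8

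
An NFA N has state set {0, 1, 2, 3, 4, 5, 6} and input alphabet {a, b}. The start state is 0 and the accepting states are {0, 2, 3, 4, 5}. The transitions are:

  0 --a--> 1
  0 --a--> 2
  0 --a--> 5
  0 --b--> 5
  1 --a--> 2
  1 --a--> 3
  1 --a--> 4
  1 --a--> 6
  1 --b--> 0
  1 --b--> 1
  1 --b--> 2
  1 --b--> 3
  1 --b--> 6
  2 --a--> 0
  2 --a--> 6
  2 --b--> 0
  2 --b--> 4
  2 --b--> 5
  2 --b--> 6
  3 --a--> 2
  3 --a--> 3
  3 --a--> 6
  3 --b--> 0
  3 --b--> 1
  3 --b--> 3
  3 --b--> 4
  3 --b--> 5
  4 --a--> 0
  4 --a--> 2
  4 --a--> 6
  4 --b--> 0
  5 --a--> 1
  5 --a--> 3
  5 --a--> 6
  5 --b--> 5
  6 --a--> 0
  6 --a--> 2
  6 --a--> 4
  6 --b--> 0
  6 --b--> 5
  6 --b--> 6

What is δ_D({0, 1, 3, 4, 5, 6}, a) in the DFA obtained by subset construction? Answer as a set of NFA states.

δ(0,a) = {1, 2, 5}; δ(1,a) = {2, 3, 4, 6}; δ(3,a) = {2, 3, 6}; δ(4,a) = {0, 2, 6}; δ(5,a) = {1, 3, 6}; δ(6,a) = {0, 2, 4}.
Union: {0, 1, 2, 3, 4, 5, 6}.

{0, 1, 2, 3, 4, 5, 6}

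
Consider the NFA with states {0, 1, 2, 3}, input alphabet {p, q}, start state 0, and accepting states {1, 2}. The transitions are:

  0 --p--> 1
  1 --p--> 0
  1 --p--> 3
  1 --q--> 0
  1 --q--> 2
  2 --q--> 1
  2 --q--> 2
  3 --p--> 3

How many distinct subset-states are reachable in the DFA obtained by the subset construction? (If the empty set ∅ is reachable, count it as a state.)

9

Start state of the DFA: {0}.
{0} --p--> {1}  [new]
{0} --q--> ∅  [new]
{1} --p--> {0, 3}  [new]
{1} --q--> {0, 2}  [new]
∅ --p--> ∅  [seen]
∅ --q--> ∅  [seen]
{0, 3} --p--> {1, 3}  [new]
{0, 3} --q--> ∅  [seen]
{0, 2} --p--> {1}  [seen]
{0, 2} --q--> {1, 2}  [new]
{1, 3} --p--> {0, 3}  [seen]
{1, 3} --q--> {0, 2}  [seen]
{1, 2} --p--> {0, 3}  [seen]
{1, 2} --q--> {0, 1, 2}  [new]
{0, 1, 2} --p--> {0, 1, 3}  [new]
{0, 1, 2} --q--> {0, 1, 2}  [seen]
{0, 1, 3} --p--> {0, 1, 3}  [seen]
{0, 1, 3} --q--> {0, 2}  [seen]
Reachable DFA states: {0}, {1}, ∅, {0, 3}, {0, 2}, {1, 3}, {1, 2}, {0, 1, 2}, {0, 1, 3}.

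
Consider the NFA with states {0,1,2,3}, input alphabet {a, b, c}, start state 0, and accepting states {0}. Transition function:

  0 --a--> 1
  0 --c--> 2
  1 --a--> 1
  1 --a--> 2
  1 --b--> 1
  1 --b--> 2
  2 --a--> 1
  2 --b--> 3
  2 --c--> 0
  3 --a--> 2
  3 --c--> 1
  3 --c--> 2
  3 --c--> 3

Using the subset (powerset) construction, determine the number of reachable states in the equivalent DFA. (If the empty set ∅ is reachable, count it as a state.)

8

Start state of the DFA: {0}.
{0} --a--> {1}  [new]
{0} --b--> ∅  [new]
{0} --c--> {2}  [new]
{1} --a--> {1,2}  [new]
{1} --b--> {1,2}  [seen]
{1} --c--> ∅  [seen]
∅ --a--> ∅  [seen]
∅ --b--> ∅  [seen]
∅ --c--> ∅  [seen]
{2} --a--> {1}  [seen]
{2} --b--> {3}  [new]
{2} --c--> {0}  [seen]
{1,2} --a--> {1,2}  [seen]
{1,2} --b--> {1,2,3}  [new]
{1,2} --c--> {0}  [seen]
{3} --a--> {2}  [seen]
{3} --b--> ∅  [seen]
{3} --c--> {1,2,3}  [seen]
{1,2,3} --a--> {1,2}  [seen]
{1,2,3} --b--> {1,2,3}  [seen]
{1,2,3} --c--> {0,1,2,3}  [new]
{0,1,2,3} --a--> {1,2}  [seen]
{0,1,2,3} --b--> {1,2,3}  [seen]
{0,1,2,3} --c--> {0,1,2,3}  [seen]
Reachable DFA states: {0}, {1}, ∅, {2}, {1,2}, {3}, {1,2,3}, {0,1,2,3}.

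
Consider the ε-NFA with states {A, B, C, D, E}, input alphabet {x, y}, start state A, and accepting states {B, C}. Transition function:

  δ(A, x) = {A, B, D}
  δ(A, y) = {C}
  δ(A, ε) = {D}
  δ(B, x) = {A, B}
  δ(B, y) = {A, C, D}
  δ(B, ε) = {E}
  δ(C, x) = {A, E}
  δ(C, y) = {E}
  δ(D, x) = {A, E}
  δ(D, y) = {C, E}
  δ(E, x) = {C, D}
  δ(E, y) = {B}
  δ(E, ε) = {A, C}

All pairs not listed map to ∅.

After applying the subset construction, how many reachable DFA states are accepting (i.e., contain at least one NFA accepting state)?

2

Start state of the DFA: {A, D} (ε-closure of the NFA start).
{A, D} --x--> {A, B, C, D, E}  [new]
{A, D} --y--> {A, C, D, E}  [new]
{A, B, C, D, E} --x--> {A, B, C, D, E}  [seen]
{A, B, C, D, E} --y--> {A, B, C, D, E}  [seen]
{A, C, D, E} --x--> {A, B, C, D, E}  [seen]
{A, C, D, E} --y--> {A, B, C, D, E}  [seen]
Reachable DFA states: {A, D}, {A, B, C, D, E}, {A, C, D, E}.
Accepting DFA states (contain an NFA accepting state): {A, B, C, D, E}, {A, C, D, E}.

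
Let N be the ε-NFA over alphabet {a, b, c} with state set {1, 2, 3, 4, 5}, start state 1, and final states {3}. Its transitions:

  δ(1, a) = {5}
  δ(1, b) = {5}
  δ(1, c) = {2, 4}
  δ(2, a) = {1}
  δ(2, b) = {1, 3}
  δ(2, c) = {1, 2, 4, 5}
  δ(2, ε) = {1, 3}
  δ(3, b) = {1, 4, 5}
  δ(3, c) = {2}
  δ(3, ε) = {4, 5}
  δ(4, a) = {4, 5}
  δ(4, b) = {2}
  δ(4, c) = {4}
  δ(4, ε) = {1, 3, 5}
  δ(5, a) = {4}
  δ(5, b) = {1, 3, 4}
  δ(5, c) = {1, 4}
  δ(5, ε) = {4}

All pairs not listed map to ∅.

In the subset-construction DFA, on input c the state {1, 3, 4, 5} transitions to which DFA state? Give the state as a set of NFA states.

{1, 2, 3, 4, 5}

δ(1,c) = {2, 4}; δ(3,c) = {2}; δ(4,c) = {4}; δ(5,c) = {1, 4}.
Union: {1, 2, 4}.
ε-closure gives {1, 2, 3, 4, 5}.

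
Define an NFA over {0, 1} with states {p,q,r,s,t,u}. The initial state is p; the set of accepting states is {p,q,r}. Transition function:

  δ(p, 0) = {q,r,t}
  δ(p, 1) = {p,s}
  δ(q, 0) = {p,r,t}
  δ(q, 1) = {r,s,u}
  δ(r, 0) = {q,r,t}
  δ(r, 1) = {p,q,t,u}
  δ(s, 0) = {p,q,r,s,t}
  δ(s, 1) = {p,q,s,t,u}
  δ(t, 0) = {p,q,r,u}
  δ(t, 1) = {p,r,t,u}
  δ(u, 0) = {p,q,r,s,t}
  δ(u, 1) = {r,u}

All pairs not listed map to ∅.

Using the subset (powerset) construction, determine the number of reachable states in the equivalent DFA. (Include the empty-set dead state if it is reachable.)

7

Start state of the DFA: {p}.
{p} --0--> {q,r,t}  [new]
{p} --1--> {p,s}  [new]
{q,r,t} --0--> {p,q,r,t,u}  [new]
{q,r,t} --1--> {p,q,r,s,t,u}  [new]
{p,s} --0--> {p,q,r,s,t}  [new]
{p,s} --1--> {p,q,s,t,u}  [new]
{p,q,r,t,u} --0--> {p,q,r,s,t,u}  [seen]
{p,q,r,t,u} --1--> {p,q,r,s,t,u}  [seen]
{p,q,r,s,t,u} --0--> {p,q,r,s,t,u}  [seen]
{p,q,r,s,t,u} --1--> {p,q,r,s,t,u}  [seen]
{p,q,r,s,t} --0--> {p,q,r,s,t,u}  [seen]
{p,q,r,s,t} --1--> {p,q,r,s,t,u}  [seen]
{p,q,s,t,u} --0--> {p,q,r,s,t,u}  [seen]
{p,q,s,t,u} --1--> {p,q,r,s,t,u}  [seen]
Reachable DFA states: {p}, {q,r,t}, {p,s}, {p,q,r,t,u}, {p,q,r,s,t,u}, {p,q,r,s,t}, {p,q,s,t,u}.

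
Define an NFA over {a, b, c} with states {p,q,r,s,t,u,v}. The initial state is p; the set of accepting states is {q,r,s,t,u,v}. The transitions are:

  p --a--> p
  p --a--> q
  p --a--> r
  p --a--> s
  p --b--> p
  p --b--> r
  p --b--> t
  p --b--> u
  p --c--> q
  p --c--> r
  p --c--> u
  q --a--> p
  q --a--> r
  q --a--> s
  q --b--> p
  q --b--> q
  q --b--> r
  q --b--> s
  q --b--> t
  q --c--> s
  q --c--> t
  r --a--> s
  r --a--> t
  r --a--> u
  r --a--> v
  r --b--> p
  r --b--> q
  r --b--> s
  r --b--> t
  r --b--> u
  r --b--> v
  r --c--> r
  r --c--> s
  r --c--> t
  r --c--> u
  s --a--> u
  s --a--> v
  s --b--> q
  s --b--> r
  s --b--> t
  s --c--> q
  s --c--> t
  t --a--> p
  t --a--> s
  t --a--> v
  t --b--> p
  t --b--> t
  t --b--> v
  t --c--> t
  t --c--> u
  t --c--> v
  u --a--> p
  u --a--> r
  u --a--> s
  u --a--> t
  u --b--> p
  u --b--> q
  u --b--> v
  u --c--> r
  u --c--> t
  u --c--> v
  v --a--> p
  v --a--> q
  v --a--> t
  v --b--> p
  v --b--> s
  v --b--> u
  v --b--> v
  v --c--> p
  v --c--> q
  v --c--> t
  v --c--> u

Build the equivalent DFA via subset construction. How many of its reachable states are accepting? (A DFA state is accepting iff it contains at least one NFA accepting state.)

8

Start state of the DFA: {p}.
{p} --a--> {p,q,r,s}  [new]
{p} --b--> {p,r,t,u}  [new]
{p} --c--> {q,r,u}  [new]
{p,q,r,s} --a--> {p,q,r,s,t,u,v}  [new]
{p,q,r,s} --b--> {p,q,r,s,t,u,v}  [seen]
{p,q,r,s} --c--> {q,r,s,t,u}  [new]
{p,r,t,u} --a--> {p,q,r,s,t,u,v}  [seen]
{p,r,t,u} --b--> {p,q,r,s,t,u,v}  [seen]
{p,r,t,u} --c--> {q,r,s,t,u,v}  [new]
{q,r,u} --a--> {p,r,s,t,u,v}  [new]
{q,r,u} --b--> {p,q,r,s,t,u,v}  [seen]
{q,r,u} --c--> {r,s,t,u,v}  [new]
{p,q,r,s,t,u,v} --a--> {p,q,r,s,t,u,v}  [seen]
{p,q,r,s,t,u,v} --b--> {p,q,r,s,t,u,v}  [seen]
{p,q,r,s,t,u,v} --c--> {p,q,r,s,t,u,v}  [seen]
{q,r,s,t,u} --a--> {p,r,s,t,u,v}  [seen]
{q,r,s,t,u} --b--> {p,q,r,s,t,u,v}  [seen]
{q,r,s,t,u} --c--> {q,r,s,t,u,v}  [seen]
{q,r,s,t,u,v} --a--> {p,q,r,s,t,u,v}  [seen]
{q,r,s,t,u,v} --b--> {p,q,r,s,t,u,v}  [seen]
{q,r,s,t,u,v} --c--> {p,q,r,s,t,u,v}  [seen]
{p,r,s,t,u,v} --a--> {p,q,r,s,t,u,v}  [seen]
{p,r,s,t,u,v} --b--> {p,q,r,s,t,u,v}  [seen]
{p,r,s,t,u,v} --c--> {p,q,r,s,t,u,v}  [seen]
{r,s,t,u,v} --a--> {p,q,r,s,t,u,v}  [seen]
{r,s,t,u,v} --b--> {p,q,r,s,t,u,v}  [seen]
{r,s,t,u,v} --c--> {p,q,r,s,t,u,v}  [seen]
Reachable DFA states: {p}, {p,q,r,s}, {p,r,t,u}, {q,r,u}, {p,q,r,s,t,u,v}, {q,r,s,t,u}, {q,r,s,t,u,v}, {p,r,s,t,u,v}, {r,s,t,u,v}.
Accepting DFA states (contain an NFA accepting state): {p,q,r,s}, {p,r,t,u}, {q,r,u}, {p,q,r,s,t,u,v}, {q,r,s,t,u}, {q,r,s,t,u,v}, {p,r,s,t,u,v}, {r,s,t,u,v}.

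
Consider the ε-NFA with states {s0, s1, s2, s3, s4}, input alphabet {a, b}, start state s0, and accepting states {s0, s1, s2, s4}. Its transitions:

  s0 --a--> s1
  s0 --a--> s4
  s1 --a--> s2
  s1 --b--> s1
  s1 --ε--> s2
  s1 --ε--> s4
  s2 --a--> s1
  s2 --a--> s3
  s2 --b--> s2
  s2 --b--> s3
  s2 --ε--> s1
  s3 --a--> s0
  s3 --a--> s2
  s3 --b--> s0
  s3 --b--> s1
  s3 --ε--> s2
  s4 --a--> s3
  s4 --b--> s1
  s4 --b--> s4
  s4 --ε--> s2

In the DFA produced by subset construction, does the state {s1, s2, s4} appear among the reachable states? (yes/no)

Start state of the DFA: {s0} (ε-closure of the NFA start).
{s0} --a--> {s1, s2, s4}  [new]
{s0} --b--> ∅  [new]
{s1, s2, s4} --a--> {s1, s2, s3, s4}  [new]
{s1, s2, s4} --b--> {s1, s2, s3, s4}  [seen]
∅ --a--> ∅  [seen]
∅ --b--> ∅  [seen]
{s1, s2, s3, s4} --a--> {s0, s1, s2, s3, s4}  [new]
{s1, s2, s3, s4} --b--> {s0, s1, s2, s3, s4}  [seen]
{s0, s1, s2, s3, s4} --a--> {s0, s1, s2, s3, s4}  [seen]
{s0, s1, s2, s3, s4} --b--> {s0, s1, s2, s3, s4}  [seen]
Reachable DFA states: {s0}, {s1, s2, s4}, ∅, {s1, s2, s3, s4}, {s0, s1, s2, s3, s4}.
{s1, s2, s4} is among them.

yes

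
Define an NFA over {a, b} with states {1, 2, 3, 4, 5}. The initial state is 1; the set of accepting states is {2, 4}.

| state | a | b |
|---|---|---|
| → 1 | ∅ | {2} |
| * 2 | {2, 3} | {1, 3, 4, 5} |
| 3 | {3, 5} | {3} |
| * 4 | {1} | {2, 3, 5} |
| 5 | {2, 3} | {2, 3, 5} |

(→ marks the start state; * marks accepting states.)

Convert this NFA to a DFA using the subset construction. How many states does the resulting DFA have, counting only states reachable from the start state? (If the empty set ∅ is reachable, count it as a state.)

Start state of the DFA: {1}.
{1} --a--> ∅  [new]
{1} --b--> {2}  [new]
∅ --a--> ∅  [seen]
∅ --b--> ∅  [seen]
{2} --a--> {2, 3}  [new]
{2} --b--> {1, 3, 4, 5}  [new]
{2, 3} --a--> {2, 3, 5}  [new]
{2, 3} --b--> {1, 3, 4, 5}  [seen]
{1, 3, 4, 5} --a--> {1, 2, 3, 5}  [new]
{1, 3, 4, 5} --b--> {2, 3, 5}  [seen]
{2, 3, 5} --a--> {2, 3, 5}  [seen]
{2, 3, 5} --b--> {1, 2, 3, 4, 5}  [new]
{1, 2, 3, 5} --a--> {2, 3, 5}  [seen]
{1, 2, 3, 5} --b--> {1, 2, 3, 4, 5}  [seen]
{1, 2, 3, 4, 5} --a--> {1, 2, 3, 5}  [seen]
{1, 2, 3, 4, 5} --b--> {1, 2, 3, 4, 5}  [seen]
Reachable DFA states: {1}, ∅, {2}, {2, 3}, {1, 3, 4, 5}, {2, 3, 5}, {1, 2, 3, 5}, {1, 2, 3, 4, 5}.

8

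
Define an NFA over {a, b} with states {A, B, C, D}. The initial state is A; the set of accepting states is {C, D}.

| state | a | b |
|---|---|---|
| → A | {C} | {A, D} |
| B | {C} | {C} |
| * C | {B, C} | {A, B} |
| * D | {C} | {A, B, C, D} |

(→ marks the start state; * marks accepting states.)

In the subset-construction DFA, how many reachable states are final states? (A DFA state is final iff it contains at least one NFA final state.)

Start state of the DFA: {A}.
{A} --a--> {C}  [new]
{A} --b--> {A, D}  [new]
{C} --a--> {B, C}  [new]
{C} --b--> {A, B}  [new]
{A, D} --a--> {C}  [seen]
{A, D} --b--> {A, B, C, D}  [new]
{B, C} --a--> {B, C}  [seen]
{B, C} --b--> {A, B, C}  [new]
{A, B} --a--> {C}  [seen]
{A, B} --b--> {A, C, D}  [new]
{A, B, C, D} --a--> {B, C}  [seen]
{A, B, C, D} --b--> {A, B, C, D}  [seen]
{A, B, C} --a--> {B, C}  [seen]
{A, B, C} --b--> {A, B, C, D}  [seen]
{A, C, D} --a--> {B, C}  [seen]
{A, C, D} --b--> {A, B, C, D}  [seen]
Reachable DFA states: {A}, {C}, {A, D}, {B, C}, {A, B}, {A, B, C, D}, {A, B, C}, {A, C, D}.
Accepting DFA states (contain an NFA accepting state): {C}, {A, D}, {B, C}, {A, B, C, D}, {A, B, C}, {A, C, D}.

6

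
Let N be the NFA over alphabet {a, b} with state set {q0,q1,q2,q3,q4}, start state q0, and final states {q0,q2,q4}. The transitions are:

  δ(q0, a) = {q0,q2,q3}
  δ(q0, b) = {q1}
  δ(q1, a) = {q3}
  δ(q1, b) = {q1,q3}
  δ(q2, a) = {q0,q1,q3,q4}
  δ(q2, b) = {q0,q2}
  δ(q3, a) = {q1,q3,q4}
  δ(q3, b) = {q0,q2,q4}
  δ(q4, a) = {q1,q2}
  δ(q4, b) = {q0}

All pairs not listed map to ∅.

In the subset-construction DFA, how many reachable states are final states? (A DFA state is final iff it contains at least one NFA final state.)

Start state of the DFA: {q0}.
{q0} --a--> {q0,q2,q3}  [new]
{q0} --b--> {q1}  [new]
{q0,q2,q3} --a--> {q0,q1,q2,q3,q4}  [new]
{q0,q2,q3} --b--> {q0,q1,q2,q4}  [new]
{q1} --a--> {q3}  [new]
{q1} --b--> {q1,q3}  [new]
{q0,q1,q2,q3,q4} --a--> {q0,q1,q2,q3,q4}  [seen]
{q0,q1,q2,q3,q4} --b--> {q0,q1,q2,q3,q4}  [seen]
{q0,q1,q2,q4} --a--> {q0,q1,q2,q3,q4}  [seen]
{q0,q1,q2,q4} --b--> {q0,q1,q2,q3}  [new]
{q3} --a--> {q1,q3,q4}  [new]
{q3} --b--> {q0,q2,q4}  [new]
{q1,q3} --a--> {q1,q3,q4}  [seen]
{q1,q3} --b--> {q0,q1,q2,q3,q4}  [seen]
{q0,q1,q2,q3} --a--> {q0,q1,q2,q3,q4}  [seen]
{q0,q1,q2,q3} --b--> {q0,q1,q2,q3,q4}  [seen]
{q1,q3,q4} --a--> {q1,q2,q3,q4}  [new]
{q1,q3,q4} --b--> {q0,q1,q2,q3,q4}  [seen]
{q0,q2,q4} --a--> {q0,q1,q2,q3,q4}  [seen]
{q0,q2,q4} --b--> {q0,q1,q2}  [new]
{q1,q2,q3,q4} --a--> {q0,q1,q2,q3,q4}  [seen]
{q1,q2,q3,q4} --b--> {q0,q1,q2,q3,q4}  [seen]
{q0,q1,q2} --a--> {q0,q1,q2,q3,q4}  [seen]
{q0,q1,q2} --b--> {q0,q1,q2,q3}  [seen]
Reachable DFA states: {q0}, {q0,q2,q3}, {q1}, {q0,q1,q2,q3,q4}, {q0,q1,q2,q4}, {q3}, {q1,q3}, {q0,q1,q2,q3}, {q1,q3,q4}, {q0,q2,q4}, {q1,q2,q3,q4}, {q0,q1,q2}.
Accepting DFA states (contain an NFA accepting state): {q0}, {q0,q2,q3}, {q0,q1,q2,q3,q4}, {q0,q1,q2,q4}, {q0,q1,q2,q3}, {q1,q3,q4}, {q0,q2,q4}, {q1,q2,q3,q4}, {q0,q1,q2}.

9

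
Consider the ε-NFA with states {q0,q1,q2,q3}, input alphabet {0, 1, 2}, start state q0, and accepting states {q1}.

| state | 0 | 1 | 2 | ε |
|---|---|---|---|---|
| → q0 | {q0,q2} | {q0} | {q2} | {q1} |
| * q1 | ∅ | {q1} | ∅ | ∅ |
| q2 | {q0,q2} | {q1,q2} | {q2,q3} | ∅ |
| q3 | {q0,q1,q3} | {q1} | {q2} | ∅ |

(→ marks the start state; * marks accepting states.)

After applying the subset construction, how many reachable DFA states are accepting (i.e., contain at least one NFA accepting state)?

Start state of the DFA: {q0,q1} (ε-closure of the NFA start).
{q0,q1} --0--> {q0,q1,q2}  [new]
{q0,q1} --1--> {q0,q1}  [seen]
{q0,q1} --2--> {q2}  [new]
{q0,q1,q2} --0--> {q0,q1,q2}  [seen]
{q0,q1,q2} --1--> {q0,q1,q2}  [seen]
{q0,q1,q2} --2--> {q2,q3}  [new]
{q2} --0--> {q0,q1,q2}  [seen]
{q2} --1--> {q1,q2}  [new]
{q2} --2--> {q2,q3}  [seen]
{q2,q3} --0--> {q0,q1,q2,q3}  [new]
{q2,q3} --1--> {q1,q2}  [seen]
{q2,q3} --2--> {q2,q3}  [seen]
{q1,q2} --0--> {q0,q1,q2}  [seen]
{q1,q2} --1--> {q1,q2}  [seen]
{q1,q2} --2--> {q2,q3}  [seen]
{q0,q1,q2,q3} --0--> {q0,q1,q2,q3}  [seen]
{q0,q1,q2,q3} --1--> {q0,q1,q2}  [seen]
{q0,q1,q2,q3} --2--> {q2,q3}  [seen]
Reachable DFA states: {q0,q1}, {q0,q1,q2}, {q2}, {q2,q3}, {q1,q2}, {q0,q1,q2,q3}.
Accepting DFA states (contain an NFA accepting state): {q0,q1}, {q0,q1,q2}, {q1,q2}, {q0,q1,q2,q3}.

4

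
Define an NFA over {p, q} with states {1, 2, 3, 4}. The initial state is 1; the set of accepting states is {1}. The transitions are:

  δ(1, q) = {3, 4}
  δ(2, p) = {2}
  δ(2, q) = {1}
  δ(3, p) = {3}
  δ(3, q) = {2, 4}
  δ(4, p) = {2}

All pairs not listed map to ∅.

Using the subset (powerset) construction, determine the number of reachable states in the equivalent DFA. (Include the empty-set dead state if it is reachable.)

9

Start state of the DFA: {1}.
{1} --p--> ∅  [new]
{1} --q--> {3, 4}  [new]
∅ --p--> ∅  [seen]
∅ --q--> ∅  [seen]
{3, 4} --p--> {2, 3}  [new]
{3, 4} --q--> {2, 4}  [new]
{2, 3} --p--> {2, 3}  [seen]
{2, 3} --q--> {1, 2, 4}  [new]
{2, 4} --p--> {2}  [new]
{2, 4} --q--> {1}  [seen]
{1, 2, 4} --p--> {2}  [seen]
{1, 2, 4} --q--> {1, 3, 4}  [new]
{2} --p--> {2}  [seen]
{2} --q--> {1}  [seen]
{1, 3, 4} --p--> {2, 3}  [seen]
{1, 3, 4} --q--> {2, 3, 4}  [new]
{2, 3, 4} --p--> {2, 3}  [seen]
{2, 3, 4} --q--> {1, 2, 4}  [seen]
Reachable DFA states: {1}, ∅, {3, 4}, {2, 3}, {2, 4}, {1, 2, 4}, {2}, {1, 3, 4}, {2, 3, 4}.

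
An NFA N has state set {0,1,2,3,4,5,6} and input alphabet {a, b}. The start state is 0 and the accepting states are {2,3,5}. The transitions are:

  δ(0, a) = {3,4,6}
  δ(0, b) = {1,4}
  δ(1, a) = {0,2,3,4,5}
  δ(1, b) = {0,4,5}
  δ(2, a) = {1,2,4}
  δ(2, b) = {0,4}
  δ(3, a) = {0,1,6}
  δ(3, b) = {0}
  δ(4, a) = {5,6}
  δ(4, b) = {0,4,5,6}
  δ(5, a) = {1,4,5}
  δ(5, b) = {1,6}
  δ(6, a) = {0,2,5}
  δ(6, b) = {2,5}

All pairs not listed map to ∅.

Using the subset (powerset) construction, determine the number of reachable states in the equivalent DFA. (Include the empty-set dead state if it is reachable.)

9

Start state of the DFA: {0}.
{0} --a--> {3,4,6}  [new]
{0} --b--> {1,4}  [new]
{3,4,6} --a--> {0,1,2,5,6}  [new]
{3,4,6} --b--> {0,2,4,5,6}  [new]
{1,4} --a--> {0,2,3,4,5,6}  [new]
{1,4} --b--> {0,4,5,6}  [new]
{0,1,2,5,6} --a--> {0,1,2,3,4,5,6}  [new]
{0,1,2,5,6} --b--> {0,1,2,4,5,6}  [new]
{0,2,4,5,6} --a--> {0,1,2,3,4,5,6}  [seen]
{0,2,4,5,6} --b--> {0,1,2,4,5,6}  [seen]
{0,2,3,4,5,6} --a--> {0,1,2,3,4,5,6}  [seen]
{0,2,3,4,5,6} --b--> {0,1,2,4,5,6}  [seen]
{0,4,5,6} --a--> {0,1,2,3,4,5,6}  [seen]
{0,4,5,6} --b--> {0,1,2,4,5,6}  [seen]
{0,1,2,3,4,5,6} --a--> {0,1,2,3,4,5,6}  [seen]
{0,1,2,3,4,5,6} --b--> {0,1,2,4,5,6}  [seen]
{0,1,2,4,5,6} --a--> {0,1,2,3,4,5,6}  [seen]
{0,1,2,4,5,6} --b--> {0,1,2,4,5,6}  [seen]
Reachable DFA states: {0}, {3,4,6}, {1,4}, {0,1,2,5,6}, {0,2,4,5,6}, {0,2,3,4,5,6}, {0,4,5,6}, {0,1,2,3,4,5,6}, {0,1,2,4,5,6}.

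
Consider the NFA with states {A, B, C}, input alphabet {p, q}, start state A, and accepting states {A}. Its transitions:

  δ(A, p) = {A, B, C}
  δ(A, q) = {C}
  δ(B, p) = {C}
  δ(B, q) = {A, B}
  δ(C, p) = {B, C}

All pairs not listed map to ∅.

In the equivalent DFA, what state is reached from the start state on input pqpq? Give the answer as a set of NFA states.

Start: {A}.
δ(A,p) = {A, B, C}.
Union: {A, B, C}.
After p: {A, B, C}.
δ(A,q) = {C}; δ(B,q) = {A, B}; δ(C,q) = ∅.
Union: {A, B, C}.
After q: {A, B, C}.
δ(A,p) = {A, B, C}; δ(B,p) = {C}; δ(C,p) = {B, C}.
Union: {A, B, C}.
After p: {A, B, C}.
δ(A,q) = {C}; δ(B,q) = {A, B}; δ(C,q) = ∅.
Union: {A, B, C}.
After q: {A, B, C}.

{A, B, C}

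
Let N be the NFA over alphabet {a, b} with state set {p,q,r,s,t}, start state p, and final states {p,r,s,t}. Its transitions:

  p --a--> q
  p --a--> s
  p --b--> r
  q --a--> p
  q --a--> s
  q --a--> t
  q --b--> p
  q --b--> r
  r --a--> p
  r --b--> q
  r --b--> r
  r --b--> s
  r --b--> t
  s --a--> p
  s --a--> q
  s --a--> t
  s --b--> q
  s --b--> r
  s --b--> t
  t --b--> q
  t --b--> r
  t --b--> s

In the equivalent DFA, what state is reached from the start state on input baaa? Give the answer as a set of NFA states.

Start: {p}.
δ(p,b) = {r}.
Union: {r}.
After b: {r}.
δ(r,a) = {p}.
Union: {p}.
After a: {p}.
δ(p,a) = {q,s}.
Union: {q,s}.
After a: {q,s}.
δ(q,a) = {p,s,t}; δ(s,a) = {p,q,t}.
Union: {p,q,s,t}.
After a: {p,q,s,t}.

{p,q,s,t}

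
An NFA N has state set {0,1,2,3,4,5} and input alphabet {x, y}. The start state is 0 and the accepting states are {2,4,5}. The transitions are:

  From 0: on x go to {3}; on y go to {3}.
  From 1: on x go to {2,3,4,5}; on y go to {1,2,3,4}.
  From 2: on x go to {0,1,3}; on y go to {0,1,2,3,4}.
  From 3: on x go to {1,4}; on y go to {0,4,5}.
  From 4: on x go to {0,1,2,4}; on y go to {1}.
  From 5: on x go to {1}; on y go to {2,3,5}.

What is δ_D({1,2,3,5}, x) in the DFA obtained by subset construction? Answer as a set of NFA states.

{0,1,2,3,4,5}

δ(1,x) = {2,3,4,5}; δ(2,x) = {0,1,3}; δ(3,x) = {1,4}; δ(5,x) = {1}.
Union: {0,1,2,3,4,5}.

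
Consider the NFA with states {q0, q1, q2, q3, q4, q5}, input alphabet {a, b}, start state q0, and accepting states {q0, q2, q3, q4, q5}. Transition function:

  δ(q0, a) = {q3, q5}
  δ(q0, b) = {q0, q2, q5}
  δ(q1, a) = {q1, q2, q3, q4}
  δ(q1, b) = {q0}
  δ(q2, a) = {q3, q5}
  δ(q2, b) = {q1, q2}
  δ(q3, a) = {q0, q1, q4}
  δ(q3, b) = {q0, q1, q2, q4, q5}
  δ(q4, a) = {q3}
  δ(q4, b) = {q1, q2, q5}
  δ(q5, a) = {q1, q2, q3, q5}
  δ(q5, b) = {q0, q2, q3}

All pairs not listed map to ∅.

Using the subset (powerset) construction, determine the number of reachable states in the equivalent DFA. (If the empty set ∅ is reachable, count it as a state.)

6

Start state of the DFA: {q0}.
{q0} --a--> {q3, q5}  [new]
{q0} --b--> {q0, q2, q5}  [new]
{q3, q5} --a--> {q0, q1, q2, q3, q4, q5}  [new]
{q3, q5} --b--> {q0, q1, q2, q3, q4, q5}  [seen]
{q0, q2, q5} --a--> {q1, q2, q3, q5}  [new]
{q0, q2, q5} --b--> {q0, q1, q2, q3, q5}  [new]
{q0, q1, q2, q3, q4, q5} --a--> {q0, q1, q2, q3, q4, q5}  [seen]
{q0, q1, q2, q3, q4, q5} --b--> {q0, q1, q2, q3, q4, q5}  [seen]
{q1, q2, q3, q5} --a--> {q0, q1, q2, q3, q4, q5}  [seen]
{q1, q2, q3, q5} --b--> {q0, q1, q2, q3, q4, q5}  [seen]
{q0, q1, q2, q3, q5} --a--> {q0, q1, q2, q3, q4, q5}  [seen]
{q0, q1, q2, q3, q5} --b--> {q0, q1, q2, q3, q4, q5}  [seen]
Reachable DFA states: {q0}, {q3, q5}, {q0, q2, q5}, {q0, q1, q2, q3, q4, q5}, {q1, q2, q3, q5}, {q0, q1, q2, q3, q5}.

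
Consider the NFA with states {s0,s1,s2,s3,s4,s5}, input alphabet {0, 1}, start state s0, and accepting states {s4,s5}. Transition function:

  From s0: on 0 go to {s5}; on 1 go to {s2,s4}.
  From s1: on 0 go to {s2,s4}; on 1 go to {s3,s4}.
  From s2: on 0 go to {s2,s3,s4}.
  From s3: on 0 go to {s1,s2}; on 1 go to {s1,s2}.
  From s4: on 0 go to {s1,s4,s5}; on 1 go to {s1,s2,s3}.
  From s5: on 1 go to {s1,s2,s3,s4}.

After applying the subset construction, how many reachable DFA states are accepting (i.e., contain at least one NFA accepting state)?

4

Start state of the DFA: {s0}.
{s0} --0--> {s5}  [new]
{s0} --1--> {s2,s4}  [new]
{s5} --0--> ∅  [new]
{s5} --1--> {s1,s2,s3,s4}  [new]
{s2,s4} --0--> {s1,s2,s3,s4,s5}  [new]
{s2,s4} --1--> {s1,s2,s3}  [new]
∅ --0--> ∅  [seen]
∅ --1--> ∅  [seen]
{s1,s2,s3,s4} --0--> {s1,s2,s3,s4,s5}  [seen]
{s1,s2,s3,s4} --1--> {s1,s2,s3,s4}  [seen]
{s1,s2,s3,s4,s5} --0--> {s1,s2,s3,s4,s5}  [seen]
{s1,s2,s3,s4,s5} --1--> {s1,s2,s3,s4}  [seen]
{s1,s2,s3} --0--> {s1,s2,s3,s4}  [seen]
{s1,s2,s3} --1--> {s1,s2,s3,s4}  [seen]
Reachable DFA states: {s0}, {s5}, {s2,s4}, ∅, {s1,s2,s3,s4}, {s1,s2,s3,s4,s5}, {s1,s2,s3}.
Accepting DFA states (contain an NFA accepting state): {s5}, {s2,s4}, {s1,s2,s3,s4}, {s1,s2,s3,s4,s5}.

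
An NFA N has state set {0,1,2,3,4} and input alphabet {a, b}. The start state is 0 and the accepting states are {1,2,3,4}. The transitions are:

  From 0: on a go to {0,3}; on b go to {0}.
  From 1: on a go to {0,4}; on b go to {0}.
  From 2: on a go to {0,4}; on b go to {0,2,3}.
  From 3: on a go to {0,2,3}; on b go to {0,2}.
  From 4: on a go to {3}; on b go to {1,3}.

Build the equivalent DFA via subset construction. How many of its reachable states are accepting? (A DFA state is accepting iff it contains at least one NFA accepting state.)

Start state of the DFA: {0}.
{0} --a--> {0,3}  [new]
{0} --b--> {0}  [seen]
{0,3} --a--> {0,2,3}  [new]
{0,3} --b--> {0,2}  [new]
{0,2,3} --a--> {0,2,3,4}  [new]
{0,2,3} --b--> {0,2,3}  [seen]
{0,2} --a--> {0,3,4}  [new]
{0,2} --b--> {0,2,3}  [seen]
{0,2,3,4} --a--> {0,2,3,4}  [seen]
{0,2,3,4} --b--> {0,1,2,3}  [new]
{0,3,4} --a--> {0,2,3}  [seen]
{0,3,4} --b--> {0,1,2,3}  [seen]
{0,1,2,3} --a--> {0,2,3,4}  [seen]
{0,1,2,3} --b--> {0,2,3}  [seen]
Reachable DFA states: {0}, {0,3}, {0,2,3}, {0,2}, {0,2,3,4}, {0,3,4}, {0,1,2,3}.
Accepting DFA states (contain an NFA accepting state): {0,3}, {0,2,3}, {0,2}, {0,2,3,4}, {0,3,4}, {0,1,2,3}.

6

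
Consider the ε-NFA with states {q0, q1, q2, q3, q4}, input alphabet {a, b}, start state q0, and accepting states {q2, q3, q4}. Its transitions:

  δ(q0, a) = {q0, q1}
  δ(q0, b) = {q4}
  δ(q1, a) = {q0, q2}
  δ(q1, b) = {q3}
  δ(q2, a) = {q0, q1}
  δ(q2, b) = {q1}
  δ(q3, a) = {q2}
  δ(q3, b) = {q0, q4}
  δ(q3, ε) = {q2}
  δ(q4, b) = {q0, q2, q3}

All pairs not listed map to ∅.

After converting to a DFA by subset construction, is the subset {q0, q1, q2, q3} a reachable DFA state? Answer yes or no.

Start state of the DFA: {q0} (ε-closure of the NFA start).
{q0} --a--> {q0, q1}  [new]
{q0} --b--> {q4}  [new]
{q0, q1} --a--> {q0, q1, q2}  [new]
{q0, q1} --b--> {q2, q3, q4}  [new]
{q4} --a--> ∅  [new]
{q4} --b--> {q0, q2, q3}  [new]
{q0, q1, q2} --a--> {q0, q1, q2}  [seen]
{q0, q1, q2} --b--> {q1, q2, q3, q4}  [new]
{q2, q3, q4} --a--> {q0, q1, q2}  [seen]
{q2, q3, q4} --b--> {q0, q1, q2, q3, q4}  [new]
∅ --a--> ∅  [seen]
∅ --b--> ∅  [seen]
{q0, q2, q3} --a--> {q0, q1, q2}  [seen]
{q0, q2, q3} --b--> {q0, q1, q4}  [new]
{q1, q2, q3, q4} --a--> {q0, q1, q2}  [seen]
{q1, q2, q3, q4} --b--> {q0, q1, q2, q3, q4}  [seen]
{q0, q1, q2, q3, q4} --a--> {q0, q1, q2}  [seen]
{q0, q1, q2, q3, q4} --b--> {q0, q1, q2, q3, q4}  [seen]
{q0, q1, q4} --a--> {q0, q1, q2}  [seen]
{q0, q1, q4} --b--> {q0, q2, q3, q4}  [new]
{q0, q2, q3, q4} --a--> {q0, q1, q2}  [seen]
{q0, q2, q3, q4} --b--> {q0, q1, q2, q3, q4}  [seen]
Reachable DFA states: {q0}, {q0, q1}, {q4}, {q0, q1, q2}, {q2, q3, q4}, ∅, {q0, q2, q3}, {q1, q2, q3, q4}, {q0, q1, q2, q3, q4}, {q0, q1, q4}, {q0, q2, q3, q4}.
{q0, q1, q2, q3} is not among them.

no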